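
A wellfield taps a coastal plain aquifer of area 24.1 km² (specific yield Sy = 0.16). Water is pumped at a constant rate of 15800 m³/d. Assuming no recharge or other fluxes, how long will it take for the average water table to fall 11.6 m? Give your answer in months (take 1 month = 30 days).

t ≈ 94.4 months

A = 24.1 km² = 2.41 × 10^7 m²
ΔV = Sy × A × Δh = 0.16 × 2.41 × 10^7 × 11.6 = 4.473 × 10^7 m³
t = ΔV / Q = 4.473 × 10^7 m³ / 15800 m³/d = 2831 d
t = 2831 d ≈ 94.37 months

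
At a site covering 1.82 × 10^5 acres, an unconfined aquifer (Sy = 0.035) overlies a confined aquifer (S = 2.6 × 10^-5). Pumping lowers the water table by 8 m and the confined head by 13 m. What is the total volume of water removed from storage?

A = 1.82 × 10^5 acres = 7.365 × 10^8 m²
Unconfined: ΔV_u = Sy × A × Δh_u = 0.035 × 7.365 × 10^8 × 8 = 2.062 × 10^8 m³
Confined: ΔV_c = S × A × Δh_c = 2.6 × 10^-5 × 7.365 × 10^8 × 13 = 2.489 × 10^5 m³
Total ΔV = 2.062 × 10^8 + 2.489 × 10^5 = 2.065 × 10^8 m³

ΔV ≈ 2.06 × 10^8 m³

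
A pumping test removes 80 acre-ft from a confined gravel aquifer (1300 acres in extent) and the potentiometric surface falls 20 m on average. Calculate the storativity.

S ≈ 9.4 × 10^-4

A = 1300 acres = 5.261 × 10^6 m²
ΔV = 80 acre-ft = 98680 m³
S = ΔV / (A × Δh) = 98680 m³ / (5.261 × 10^6 m² × 20 m) = 9.378 × 10^-4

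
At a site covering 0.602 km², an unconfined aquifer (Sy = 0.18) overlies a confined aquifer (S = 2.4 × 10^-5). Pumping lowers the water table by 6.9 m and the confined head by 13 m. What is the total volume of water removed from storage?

A = 0.602 km² = 6.02 × 10^5 m²
Unconfined: ΔV_u = Sy × A × Δh_u = 0.18 × 6.02 × 10^5 × 6.9 = 7.477 × 10^5 m³
Confined: ΔV_c = S × A × Δh_c = 2.4 × 10^-5 × 6.02 × 10^5 × 13 = 187.8 m³
Total ΔV = 7.477 × 10^5 + 187.8 = 7.479 × 10^5 m³

ΔV ≈ 7.48 × 10^5 m³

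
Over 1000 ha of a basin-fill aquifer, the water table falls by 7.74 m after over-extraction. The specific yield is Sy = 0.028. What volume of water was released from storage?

ΔV ≈ 2.17 × 10^6 m³

A = 1000 ha = 1 × 10^7 m²
ΔV = Sy × A × Δh = 0.028 × 1 × 10^7 m² × 7.74 m = 2.167 × 10^6 m³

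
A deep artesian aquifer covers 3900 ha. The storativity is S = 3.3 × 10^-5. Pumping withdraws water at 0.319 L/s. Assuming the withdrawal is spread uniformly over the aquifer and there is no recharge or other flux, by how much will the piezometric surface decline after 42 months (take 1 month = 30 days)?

Δh ≈ 27 m

A = 3900 ha = 3.9 × 10^7 m²
Q = 0.319 L/s = 27.56 m³/d
t = 42 months = 1260 d
ΔV = Q × t = 27.56 m³/d × 1260 d = 34730 m³
Δh = ΔV / (S × A) = 34730 / (3.3 × 10^-5 × 3.9 × 10^7) = 26.98 m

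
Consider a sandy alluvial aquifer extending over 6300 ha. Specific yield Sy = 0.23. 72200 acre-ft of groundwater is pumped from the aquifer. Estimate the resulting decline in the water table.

A = 6300 ha = 6.3 × 10^7 m²
ΔV = 72200 acre-ft = 8.906 × 10^7 m³
Δh = ΔV / (Sy × A) = 8.906 × 10^7 m³ / (0.23 × 6.3 × 10^7 m²) = 6.146 m

Δh ≈ 6.15 m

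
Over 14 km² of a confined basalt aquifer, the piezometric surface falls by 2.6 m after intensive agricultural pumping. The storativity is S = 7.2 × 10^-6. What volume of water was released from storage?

ΔV ≈ 262 m³

A = 14 km² = 1.4 × 10^7 m²
ΔV = S × A × Δh = 7.2 × 10^-6 × 1.4 × 10^7 m² × 2.6 m = 262.1 m³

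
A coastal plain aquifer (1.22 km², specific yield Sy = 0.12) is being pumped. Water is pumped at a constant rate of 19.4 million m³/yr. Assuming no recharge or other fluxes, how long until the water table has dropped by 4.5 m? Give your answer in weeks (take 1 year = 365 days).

A = 1.22 km² = 1.22 × 10^6 m²
ΔV = Sy × A × Δh = 0.12 × 1.22 × 10^6 × 4.5 = 6.588 × 10^5 m³
Q = 19.4 million m³/yr = 53150 m³/d
t = ΔV / Q = 6.588 × 10^5 m³ / 53150 m³/d = 12.39 d
t = 12.39 d ≈ 1.771 weeks

t ≈ 1.77 weeks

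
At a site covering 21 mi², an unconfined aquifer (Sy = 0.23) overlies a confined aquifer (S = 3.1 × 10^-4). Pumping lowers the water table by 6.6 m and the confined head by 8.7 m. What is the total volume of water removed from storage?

ΔV ≈ 8.27 × 10^7 m³

A = 21 mi² = 5.439 × 10^7 m²
Unconfined: ΔV_u = Sy × A × Δh_u = 0.23 × 5.439 × 10^7 × 6.6 = 8.256 × 10^7 m³
Confined: ΔV_c = S × A × Δh_c = 3.1 × 10^-4 × 5.439 × 10^7 × 8.7 = 1.467 × 10^5 m³
Total ΔV = 8.256 × 10^7 + 1.467 × 10^5 = 8.271 × 10^7 m³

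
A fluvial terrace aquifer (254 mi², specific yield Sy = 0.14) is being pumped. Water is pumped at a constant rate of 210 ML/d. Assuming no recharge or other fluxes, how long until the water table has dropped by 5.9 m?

t ≈ 2590 days

A = 254 mi² = 6.579 × 10^8 m²
ΔV = Sy × A × Δh = 0.14 × 6.579 × 10^8 × 5.9 = 5.434 × 10^8 m³
Q = 210 ML/d = 2.1 × 10^5 m³/d
t = ΔV / Q = 5.434 × 10^8 m³ / 2.1 × 10^5 m³/d = 2588 d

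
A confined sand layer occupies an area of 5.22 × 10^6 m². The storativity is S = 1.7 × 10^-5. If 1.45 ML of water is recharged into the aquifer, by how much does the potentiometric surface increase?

Δh ≈ 16.3 m

ΔV = 1.45 ML = 1450 m³
Δh = ΔV / (S × A) = 1450 m³ / (1.7 × 10^-5 × 5.22 × 10^6 m²) = 16.34 m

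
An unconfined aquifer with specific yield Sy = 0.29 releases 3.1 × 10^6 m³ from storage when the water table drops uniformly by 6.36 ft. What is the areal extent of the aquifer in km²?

Δh = 6.36 ft = 1.939 m
A = ΔV / (Sy × Δh) = 3.1 × 10^6 / (0.29 × 1.939) = 5.514 × 10^6 m²
A = 5.514 × 10^6 m² = 5.514 km²

A ≈ 5.51 km²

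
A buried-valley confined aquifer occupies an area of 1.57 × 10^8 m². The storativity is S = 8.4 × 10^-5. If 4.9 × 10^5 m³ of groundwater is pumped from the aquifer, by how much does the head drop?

Δh ≈ 37.2 m

Δh = ΔV / (S × A) = 4.9 × 10^5 m³ / (8.4 × 10^-5 × 1.57 × 10^8 m²) = 37.15 m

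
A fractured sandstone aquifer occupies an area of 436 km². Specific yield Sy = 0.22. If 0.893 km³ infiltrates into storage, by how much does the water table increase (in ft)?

A = 436 km² = 4.36 × 10^8 m²
ΔV = 0.893 km³ = 8.93 × 10^8 m³
Δh = ΔV / (Sy × A) = 8.93 × 10^8 m³ / (0.22 × 4.36 × 10^8 m²) = 9.31 m
Δh = 9.31 m = 30.54 ft

Δh ≈ 30.5 ft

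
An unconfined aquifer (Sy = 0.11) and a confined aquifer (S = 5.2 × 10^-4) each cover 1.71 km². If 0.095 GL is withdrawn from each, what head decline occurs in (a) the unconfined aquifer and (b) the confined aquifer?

A = 1.71 km² = 1.71 × 10^6 m²
ΔV = 0.095 GL = 95000 m³
Unconfined: Δh_u = ΔV/(Sy·A) = 95000/(0.11 × 1.71 × 10^6) = 0.5051 m
Confined: Δh_c = ΔV/(S·A) = 95000/(5.2 × 10^-4 × 1.71 × 10^6) = 106.8 m

Δh_u ≈ 0.505 m; Δh_c ≈ 107 m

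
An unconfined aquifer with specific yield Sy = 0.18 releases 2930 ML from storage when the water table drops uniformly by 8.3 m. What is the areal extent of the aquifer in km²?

ΔV = 2930 ML = 2.93 × 10^6 m³
A = ΔV / (Sy × Δh) = 2.93 × 10^6 / (0.18 × 8.3) = 1.961 × 10^6 m²
A = 1.961 × 10^6 m² = 1.961 km²

A ≈ 1.96 km²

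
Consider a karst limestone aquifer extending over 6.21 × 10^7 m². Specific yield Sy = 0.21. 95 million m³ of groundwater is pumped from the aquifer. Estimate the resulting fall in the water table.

Δh ≈ 7.28 m

ΔV = 95 million m³ = 9.5 × 10^7 m³
Δh = ΔV / (Sy × A) = 9.5 × 10^7 m³ / (0.21 × 6.21 × 10^7 m²) = 7.285 m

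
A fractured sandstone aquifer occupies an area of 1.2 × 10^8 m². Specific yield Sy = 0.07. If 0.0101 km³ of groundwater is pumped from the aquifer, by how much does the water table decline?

ΔV = 0.0101 km³ = 1.01 × 10^7 m³
Δh = ΔV / (Sy × A) = 1.01 × 10^7 m³ / (0.07 × 1.2 × 10^8 m²) = 1.202 m

Δh ≈ 1.2 m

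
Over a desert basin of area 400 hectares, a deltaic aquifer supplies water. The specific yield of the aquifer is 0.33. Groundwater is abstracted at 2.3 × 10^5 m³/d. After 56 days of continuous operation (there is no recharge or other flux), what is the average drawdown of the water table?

A = 400 hectares = 4 × 10^6 m²
ΔV = Q × t = 2.3 × 10^5 m³/d × 56 d = 1.288 × 10^7 m³
Δh = ΔV / (Sy × A) = 1.288 × 10^7 / (0.33 × 4 × 10^6) = 9.758 m

Δh ≈ 9.76 m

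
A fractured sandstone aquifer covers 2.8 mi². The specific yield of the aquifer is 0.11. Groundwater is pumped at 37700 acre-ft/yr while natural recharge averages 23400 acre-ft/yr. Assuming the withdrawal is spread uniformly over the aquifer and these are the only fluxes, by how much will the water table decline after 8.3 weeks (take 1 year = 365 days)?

Δh ≈ 3.52 m

A = 2.8 mi² = 7.252 × 10^6 m²
Net abstraction = 37700 − 23400 = 14300 acre-ft/yr
Q_net = 14300 acre-ft/yr = 48330 m³/d
t = 8.3 weeks = 58.1 d
ΔV = Q × t = 48330 m³/d × 58.1 d = 2.808 × 10^6 m³
Δh = ΔV / (Sy × A) = 2.808 × 10^6 / (0.11 × 7.252 × 10^6) = 3.52 m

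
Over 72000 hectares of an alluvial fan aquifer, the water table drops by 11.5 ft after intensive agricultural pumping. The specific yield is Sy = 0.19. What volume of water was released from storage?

A = 72000 hectares = 7.2 × 10^8 m²
Δh = 11.5 ft = 3.505 m
ΔV = Sy × A × Δh = 0.19 × 7.2 × 10^8 m² × 3.505 m = 4.795 × 10^8 m³

ΔV ≈ 4.8 × 10^8 m³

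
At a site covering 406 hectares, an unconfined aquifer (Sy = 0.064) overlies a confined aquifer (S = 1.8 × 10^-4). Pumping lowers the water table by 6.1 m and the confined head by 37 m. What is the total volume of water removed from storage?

ΔV ≈ 1.61 × 10^6 m³

A = 406 hectares = 4.06 × 10^6 m²
Unconfined: ΔV_u = Sy × A × Δh_u = 0.064 × 4.06 × 10^6 × 6.1 = 1.585 × 10^6 m³
Confined: ΔV_c = S × A × Δh_c = 1.8 × 10^-4 × 4.06 × 10^6 × 37 = 27040 m³
Total ΔV = 1.585 × 10^6 + 27040 = 1.612 × 10^6 m³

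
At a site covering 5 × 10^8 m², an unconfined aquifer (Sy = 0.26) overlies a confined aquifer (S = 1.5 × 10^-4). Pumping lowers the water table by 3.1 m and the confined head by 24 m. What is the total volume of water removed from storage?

Unconfined: ΔV_u = Sy × A × Δh_u = 0.26 × 5 × 10^8 × 3.1 = 4.03 × 10^8 m³
Confined: ΔV_c = S × A × Δh_c = 1.5 × 10^-4 × 5 × 10^8 × 24 = 1.8 × 10^6 m³
Total ΔV = 4.03 × 10^8 + 1.8 × 10^6 = 4.048 × 10^8 m³

ΔV ≈ 4.05 × 10^8 m³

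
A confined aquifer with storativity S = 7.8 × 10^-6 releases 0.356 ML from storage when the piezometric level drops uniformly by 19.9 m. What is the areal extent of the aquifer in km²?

A ≈ 2.29 km²

ΔV = 0.356 ML = 356 m³
A = ΔV / (S × Δh) = 356 / (7.8 × 10^-6 × 19.9) = 2.294 × 10^6 m²
A = 2.294 × 10^6 m² = 2.294 km²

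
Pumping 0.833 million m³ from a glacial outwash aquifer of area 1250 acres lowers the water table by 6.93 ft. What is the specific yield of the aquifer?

Sy ≈ 0.078

A = 1250 acres = 5.059 × 10^6 m²
Δh = 6.93 ft = 2.112 m
ΔV = 0.833 million m³ = 8.33 × 10^5 m³
Sy = ΔV / (A × Δh) = 8.33 × 10^5 m³ / (5.059 × 10^6 m² × 2.112 m) = 0.07796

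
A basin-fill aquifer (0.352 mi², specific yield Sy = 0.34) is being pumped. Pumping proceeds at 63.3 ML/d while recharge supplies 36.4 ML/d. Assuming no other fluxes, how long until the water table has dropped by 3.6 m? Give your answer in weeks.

A = 0.352 mi² = 9.117 × 10^5 m²
ΔV = Sy × A × Δh = 0.34 × 9.117 × 10^5 × 3.6 = 1.116 × 10^6 m³
Net withdrawal = 63.3 − 36.4 = 26.9 ML/d = 26900 m³/d
t = ΔV / Q = 1.116 × 10^6 m³ / 26900 m³/d = 41.48 d
t = 41.48 d ≈ 5.926 weeks

t ≈ 5.93 weeks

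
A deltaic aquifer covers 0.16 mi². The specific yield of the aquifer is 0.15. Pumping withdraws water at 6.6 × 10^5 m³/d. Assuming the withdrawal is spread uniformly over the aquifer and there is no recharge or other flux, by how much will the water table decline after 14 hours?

Δh ≈ 6.19 m

A = 0.16 mi² = 4.144 × 10^5 m²
t = 14 hours = 0.5833 d
ΔV = Q × t = 6.6 × 10^5 m³/d × 0.5833 d = 3.85 × 10^5 m³
Δh = ΔV / (Sy × A) = 3.85 × 10^5 / (0.15 × 4.144 × 10^5) = 6.194 m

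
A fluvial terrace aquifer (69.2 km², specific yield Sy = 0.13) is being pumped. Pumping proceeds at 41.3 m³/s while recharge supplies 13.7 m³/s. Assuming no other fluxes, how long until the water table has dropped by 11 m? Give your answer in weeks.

t ≈ 5.93 weeks

A = 69.2 km² = 6.92 × 10^7 m²
ΔV = Sy × A × Δh = 0.13 × 6.92 × 10^7 × 11 = 9.896 × 10^7 m³
Net withdrawal = 41.3 − 13.7 = 27.6 m³/s = 2.385 × 10^6 m³/d
t = ΔV / Q = 9.896 × 10^7 m³ / 2.385 × 10^6 m³/d = 41.5 d
t = 41.5 d ≈ 5.928 weeks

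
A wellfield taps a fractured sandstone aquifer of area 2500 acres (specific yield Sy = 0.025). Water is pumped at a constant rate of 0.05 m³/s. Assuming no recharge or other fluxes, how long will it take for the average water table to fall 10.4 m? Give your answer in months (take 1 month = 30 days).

t ≈ 20.3 months

A = 2500 acres = 1.012 × 10^7 m²
ΔV = Sy × A × Δh = 0.025 × 1.012 × 10^7 × 10.4 = 2.63 × 10^6 m³
Q = 0.05 m³/s = 4320 m³/d
t = ΔV / Q = 2.63 × 10^6 m³ / 4320 m³/d = 608.9 d
t = 608.9 d ≈ 20.3 months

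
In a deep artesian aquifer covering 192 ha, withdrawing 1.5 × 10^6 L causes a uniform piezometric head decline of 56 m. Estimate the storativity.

A = 192 ha = 1.92 × 10^6 m²
ΔV = 1.5 × 10^6 L = 1500 m³
S = ΔV / (A × Δh) = 1500 m³ / (1.92 × 10^6 m² × 56 m) = 1.395 × 10^-5

S ≈ 1.4 × 10^-5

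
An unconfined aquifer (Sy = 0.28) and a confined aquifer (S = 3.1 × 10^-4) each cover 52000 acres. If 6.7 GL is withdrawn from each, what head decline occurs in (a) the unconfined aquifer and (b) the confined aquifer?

A = 52000 acres = 2.104 × 10^8 m²
ΔV = 6.7 GL = 6.7 × 10^6 m³
Unconfined: Δh_u = ΔV/(Sy·A) = 6.7 × 10^6/(0.28 × 2.104 × 10^8) = 0.1137 m
Confined: Δh_c = ΔV/(S·A) = 6.7 × 10^6/(3.1 × 10^-4 × 2.104 × 10^8) = 102.7 m

Δh_u ≈ 0.114 m; Δh_c ≈ 103 m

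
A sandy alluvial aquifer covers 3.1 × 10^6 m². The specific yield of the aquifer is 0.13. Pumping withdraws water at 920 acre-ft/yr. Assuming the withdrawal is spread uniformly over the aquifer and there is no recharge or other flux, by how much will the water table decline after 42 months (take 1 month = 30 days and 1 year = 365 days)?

Q = 920 acre-ft/yr = 3109 m³/d
t = 42 months = 1260 d
ΔV = Q × t = 3109 m³/d × 1260 d = 3.917 × 10^6 m³
Δh = ΔV / (Sy × A) = 3.917 × 10^6 / (0.13 × 3.1 × 10^6) = 9.721 m

Δh ≈ 9.72 m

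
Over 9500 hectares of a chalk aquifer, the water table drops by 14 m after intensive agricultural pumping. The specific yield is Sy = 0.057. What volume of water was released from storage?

ΔV ≈ 7.58 × 10^7 m³

A = 9500 hectares = 9.5 × 10^7 m²
ΔV = Sy × A × Δh = 0.057 × 9.5 × 10^7 m² × 14 m = 7.581 × 10^7 m³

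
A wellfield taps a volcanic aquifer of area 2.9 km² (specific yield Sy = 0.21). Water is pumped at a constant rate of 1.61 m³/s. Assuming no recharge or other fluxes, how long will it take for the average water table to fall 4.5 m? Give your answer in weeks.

t ≈ 2.81 weeks

A = 2.9 km² = 2.9 × 10^6 m²
ΔV = Sy × A × Δh = 0.21 × 2.9 × 10^6 × 4.5 = 2.74 × 10^6 m³
Q = 1.61 m³/s = 1.391 × 10^5 m³/d
t = ΔV / Q = 2.74 × 10^6 m³ / 1.391 × 10^5 m³/d = 19.7 d
t = 19.7 d ≈ 2.814 weeks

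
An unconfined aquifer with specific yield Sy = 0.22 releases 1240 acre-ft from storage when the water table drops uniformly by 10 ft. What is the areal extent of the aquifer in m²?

Δh = 10 ft = 3.048 m
ΔV = 1240 acre-ft = 1.53 × 10^6 m³
A = ΔV / (Sy × Δh) = 1.53 × 10^6 / (0.22 × 3.048) = 2.281 × 10^6 m²

A ≈ 2.28 × 10^6 m²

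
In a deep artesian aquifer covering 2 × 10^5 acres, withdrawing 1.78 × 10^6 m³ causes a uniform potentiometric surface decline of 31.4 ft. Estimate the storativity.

A = 2 × 10^5 acres = 8.094 × 10^8 m²
Δh = 31.4 ft = 9.571 m
S = ΔV / (A × Δh) = 1.78 × 10^6 m³ / (8.094 × 10^8 m² × 9.571 m) = 2.298 × 10^-4

S ≈ 2.3 × 10^-4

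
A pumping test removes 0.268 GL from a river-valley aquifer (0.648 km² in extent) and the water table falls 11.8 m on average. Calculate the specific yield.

Sy ≈ 0.035

A = 0.648 km² = 6.48 × 10^5 m²
ΔV = 0.268 GL = 2.68 × 10^5 m³
Sy = ΔV / (A × Δh) = 2.68 × 10^5 m³ / (6.48 × 10^5 m² × 11.8 m) = 0.03505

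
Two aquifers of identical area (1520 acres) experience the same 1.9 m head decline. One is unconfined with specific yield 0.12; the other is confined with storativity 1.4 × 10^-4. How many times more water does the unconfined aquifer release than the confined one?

ΔV_u / ΔV_c ≈ 857

A = 1520 acres = 6.151 × 10^6 m²
Unconfined: ΔV_u = Sy × A × Δh = 0.12 × 6.151 × 10^6 × 1.9 = 1.402 × 10^6 m³
Confined: ΔV_c = S × A × Δh = 1.4 × 10^-4 × 6.151 × 10^6 × 1.9 = 1636 m³
Ratio = ΔV_u / ΔV_c = Sy / S = 0.12 / 1.4 × 10^-4 = 857.1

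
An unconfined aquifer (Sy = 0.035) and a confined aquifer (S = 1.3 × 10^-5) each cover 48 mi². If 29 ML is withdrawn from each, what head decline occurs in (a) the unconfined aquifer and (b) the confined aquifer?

A = 48 mi² = 1.243 × 10^8 m²
ΔV = 29 ML = 29000 m³
Unconfined: Δh_u = ΔV/(Sy·A) = 29000/(0.035 × 1.243 × 10^8) = 0.006665 m
Confined: Δh_c = ΔV/(S·A) = 29000/(1.3 × 10^-5 × 1.243 × 10^8) = 17.94 m

Δh_u ≈ 0.00666 m; Δh_c ≈ 17.9 m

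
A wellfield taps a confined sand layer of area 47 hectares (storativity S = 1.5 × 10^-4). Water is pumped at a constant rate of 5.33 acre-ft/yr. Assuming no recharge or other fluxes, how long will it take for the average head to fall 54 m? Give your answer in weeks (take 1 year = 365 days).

A = 47 hectares = 4.7 × 10^5 m²
ΔV = S × A × Δh = 1.5 × 10^-4 × 4.7 × 10^5 × 54 = 3807 m³
Q = 5.33 acre-ft/yr = 18.01 m³/d
t = ΔV / Q = 3807 m³ / 18.01 m³/d = 211.4 d
t = 211.4 d ≈ 30.19 weeks

t ≈ 30.2 weeks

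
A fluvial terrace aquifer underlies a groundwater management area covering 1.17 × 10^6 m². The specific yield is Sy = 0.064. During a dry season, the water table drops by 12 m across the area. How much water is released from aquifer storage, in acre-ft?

ΔV ≈ 728 acre-ft

ΔV = Sy × A × Δh = 0.064 × 1.17 × 10^6 m² × 12 m = 8.986 × 10^5 m³
ΔV = 8.986 × 10^5 m³ = 728.5 acre-ft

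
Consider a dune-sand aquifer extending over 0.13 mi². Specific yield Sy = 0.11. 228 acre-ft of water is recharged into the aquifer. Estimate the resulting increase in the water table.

Δh ≈ 7.59 m

A = 0.13 mi² = 3.367 × 10^5 m²
ΔV = 228 acre-ft = 2.812 × 10^5 m³
Δh = ΔV / (Sy × A) = 2.812 × 10^5 m³ / (0.11 × 3.367 × 10^5 m²) = 7.593 m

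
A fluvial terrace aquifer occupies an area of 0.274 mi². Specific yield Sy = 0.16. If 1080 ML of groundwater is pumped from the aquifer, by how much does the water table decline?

Δh ≈ 9.51 m

A = 0.274 mi² = 7.097 × 10^5 m²
ΔV = 1080 ML = 1.08 × 10^6 m³
Δh = ΔV / (Sy × A) = 1.08 × 10^6 m³ / (0.16 × 7.097 × 10^5 m²) = 9.512 m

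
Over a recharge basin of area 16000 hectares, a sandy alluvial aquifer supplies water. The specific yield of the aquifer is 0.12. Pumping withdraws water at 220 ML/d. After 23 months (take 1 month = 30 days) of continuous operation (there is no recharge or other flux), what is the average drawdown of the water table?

A = 16000 hectares = 1.6 × 10^8 m²
Q = 220 ML/d = 2.2 × 10^5 m³/d
t = 23 months = 690 d
ΔV = Q × t = 2.2 × 10^5 m³/d × 690 d = 1.518 × 10^8 m³
Δh = ΔV / (Sy × A) = 1.518 × 10^8 / (0.12 × 1.6 × 10^8) = 7.906 m

Δh ≈ 7.91 m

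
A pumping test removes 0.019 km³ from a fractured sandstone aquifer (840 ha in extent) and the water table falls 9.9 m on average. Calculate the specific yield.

Sy ≈ 0.23

A = 840 ha = 8.4 × 10^6 m²
ΔV = 0.019 km³ = 1.9 × 10^7 m³
Sy = ΔV / (A × Δh) = 1.9 × 10^7 m³ / (8.4 × 10^6 m² × 9.9 m) = 0.2285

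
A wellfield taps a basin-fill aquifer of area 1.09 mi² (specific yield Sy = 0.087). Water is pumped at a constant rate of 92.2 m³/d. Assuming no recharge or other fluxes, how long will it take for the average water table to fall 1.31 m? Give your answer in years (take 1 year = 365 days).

A = 1.09 mi² = 2.823 × 10^6 m²
ΔV = Sy × A × Δh = 0.087 × 2.823 × 10^6 × 1.31 = 3.217 × 10^5 m³
t = ΔV / Q = 3.217 × 10^5 m³ / 92.2 m³/d = 3490 d
t = 3490 d ≈ 9.561 years

t ≈ 9.56 years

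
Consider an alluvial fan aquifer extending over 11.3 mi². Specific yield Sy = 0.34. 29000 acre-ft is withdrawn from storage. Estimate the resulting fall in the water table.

A = 11.3 mi² = 2.927 × 10^7 m²
ΔV = 29000 acre-ft = 3.577 × 10^7 m³
Δh = ΔV / (Sy × A) = 3.577 × 10^7 m³ / (0.34 × 2.927 × 10^7 m²) = 3.595 m

Δh ≈ 3.59 m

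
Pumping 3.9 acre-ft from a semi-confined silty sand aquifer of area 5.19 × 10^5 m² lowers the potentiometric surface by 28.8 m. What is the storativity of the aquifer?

S ≈ 3.2 × 10^-4

ΔV = 3.9 acre-ft = 4811 m³
S = ΔV / (A × Δh) = 4811 m³ / (5.19 × 10^5 m² × 28.8 m) = 3.218 × 10^-4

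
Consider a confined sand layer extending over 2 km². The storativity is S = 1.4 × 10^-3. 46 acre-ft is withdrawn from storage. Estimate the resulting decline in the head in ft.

A = 2 km² = 2 × 10^6 m²
ΔV = 46 acre-ft = 56740 m³
Δh = ΔV / (S × A) = 56740 m³ / (0.0014 × 2 × 10^6 m²) = 20.26 m
Δh = 20.26 m = 66.48 ft

Δh ≈ 66.5 ft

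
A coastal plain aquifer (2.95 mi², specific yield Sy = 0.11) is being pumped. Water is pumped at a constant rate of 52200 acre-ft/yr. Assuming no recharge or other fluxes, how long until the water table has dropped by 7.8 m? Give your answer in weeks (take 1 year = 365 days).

t ≈ 5.31 weeks

A = 2.95 mi² = 7.64 × 10^6 m²
ΔV = Sy × A × Δh = 0.11 × 7.64 × 10^6 × 7.8 = 6.556 × 10^6 m³
Q = 52200 acre-ft/yr = 1.764 × 10^5 m³/d
t = ΔV / Q = 6.556 × 10^6 m³ / 1.764 × 10^5 m³/d = 37.16 d
t = 37.16 d ≈ 5.309 weeks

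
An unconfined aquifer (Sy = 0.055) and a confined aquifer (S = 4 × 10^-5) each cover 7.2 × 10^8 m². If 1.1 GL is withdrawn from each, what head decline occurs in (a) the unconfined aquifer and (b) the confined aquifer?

Δh_u ≈ 0.0278 m; Δh_c ≈ 38.2 m

ΔV = 1.1 GL = 1.1 × 10^6 m³
Unconfined: Δh_u = ΔV/(Sy·A) = 1.1 × 10^6/(0.055 × 7.2 × 10^8) = 0.02778 m
Confined: Δh_c = ΔV/(S·A) = 1.1 × 10^6/(4 × 10^-5 × 7.2 × 10^8) = 38.19 m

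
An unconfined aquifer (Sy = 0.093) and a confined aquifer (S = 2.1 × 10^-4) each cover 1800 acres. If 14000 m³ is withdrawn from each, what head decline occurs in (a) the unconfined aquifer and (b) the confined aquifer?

Δh_u ≈ 0.0207 m; Δh_c ≈ 9.15 m

A = 1800 acres = 7.284 × 10^6 m²
Unconfined: Δh_u = ΔV/(Sy·A) = 14000/(0.093 × 7.284 × 10^6) = 0.02067 m
Confined: Δh_c = ΔV/(S·A) = 14000/(2.1 × 10^-4 × 7.284 × 10^6) = 9.152 m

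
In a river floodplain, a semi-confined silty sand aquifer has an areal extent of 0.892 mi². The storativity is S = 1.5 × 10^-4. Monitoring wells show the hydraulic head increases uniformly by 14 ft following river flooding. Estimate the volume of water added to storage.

ΔV ≈ 1480 m³

A = 0.892 mi² = 2.31 × 10^6 m²
Δh = 14 ft = 4.267 m
ΔV = S × A × Δh = 1.5 × 10^-4 × 2.31 × 10^6 m² × 4.267 m = 1479 m³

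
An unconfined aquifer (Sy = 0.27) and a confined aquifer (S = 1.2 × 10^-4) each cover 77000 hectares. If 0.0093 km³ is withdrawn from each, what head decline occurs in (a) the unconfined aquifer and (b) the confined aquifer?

Δh_u ≈ 0.0447 m; Δh_c ≈ 101 m

A = 77000 hectares = 7.7 × 10^8 m²
ΔV = 0.0093 km³ = 9.3 × 10^6 m³
Unconfined: Δh_u = ΔV/(Sy·A) = 9.3 × 10^6/(0.27 × 7.7 × 10^8) = 0.04473 m
Confined: Δh_c = ΔV/(S·A) = 9.3 × 10^6/(1.2 × 10^-4 × 7.7 × 10^8) = 100.6 m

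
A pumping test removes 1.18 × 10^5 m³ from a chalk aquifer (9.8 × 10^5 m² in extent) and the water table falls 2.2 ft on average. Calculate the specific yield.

Δh = 2.2 ft = 0.6706 m
Sy = ΔV / (A × Δh) = 1.18 × 10^5 m³ / (9.8 × 10^5 m² × 0.6706 m) = 0.1796

Sy ≈ 0.18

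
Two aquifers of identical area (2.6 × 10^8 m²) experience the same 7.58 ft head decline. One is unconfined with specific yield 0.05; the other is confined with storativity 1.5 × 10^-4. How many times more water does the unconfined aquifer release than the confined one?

ΔV_u / ΔV_c ≈ 333

Δh = 7.58 ft = 2.31 m
Unconfined: ΔV_u = Sy × A × Δh = 0.05 × 2.6 × 10^8 × 2.31 = 3.003 × 10^7 m³
Confined: ΔV_c = S × A × Δh = 1.5 × 10^-4 × 2.6 × 10^8 × 2.31 = 90100 m³
Ratio = ΔV_u / ΔV_c = Sy / S = 0.05 / 1.5 × 10^-4 = 333.3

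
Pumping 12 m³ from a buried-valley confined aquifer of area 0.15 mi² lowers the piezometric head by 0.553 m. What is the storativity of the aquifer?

S ≈ 5.6 × 10^-5

A = 0.15 mi² = 3.885 × 10^5 m²
S = ΔV / (A × Δh) = 12 m³ / (3.885 × 10^5 m² × 0.553 m) = 5.586 × 10^-5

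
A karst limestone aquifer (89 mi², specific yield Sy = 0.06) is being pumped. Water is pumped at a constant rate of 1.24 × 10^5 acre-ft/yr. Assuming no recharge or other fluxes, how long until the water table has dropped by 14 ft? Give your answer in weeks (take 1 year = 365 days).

t ≈ 20.1 weeks

A = 89 mi² = 2.305 × 10^8 m²
Δh = 14 ft = 4.267 m
ΔV = Sy × A × Δh = 0.06 × 2.305 × 10^8 × 4.267 = 5.902 × 10^7 m³
Q = 1.24 × 10^5 acre-ft/yr = 4.19 × 10^5 m³/d
t = ΔV / Q = 5.902 × 10^7 m³ / 4.19 × 10^5 m³/d = 140.8 d
t = 140.8 d ≈ 20.12 weeks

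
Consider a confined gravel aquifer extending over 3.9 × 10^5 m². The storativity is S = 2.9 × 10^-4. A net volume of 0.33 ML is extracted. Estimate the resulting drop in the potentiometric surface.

ΔV = 0.33 ML = 330 m³
Δh = ΔV / (S × A) = 330 m³ / (2.9 × 10^-4 × 3.9 × 10^5 m²) = 2.918 m

Δh ≈ 2.92 m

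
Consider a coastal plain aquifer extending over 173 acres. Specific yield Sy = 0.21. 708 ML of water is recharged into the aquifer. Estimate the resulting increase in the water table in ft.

A = 173 acres = 7.001 × 10^5 m²
ΔV = 708 ML = 7.08 × 10^5 m³
Δh = ΔV / (Sy × A) = 7.08 × 10^5 m³ / (0.21 × 7.001 × 10^5 m²) = 4.816 m
Δh = 4.816 m = 15.8 ft

Δh ≈ 15.8 ft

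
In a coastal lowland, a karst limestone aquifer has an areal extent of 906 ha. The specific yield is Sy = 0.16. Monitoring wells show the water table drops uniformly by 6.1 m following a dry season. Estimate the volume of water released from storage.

ΔV ≈ 8.84 × 10^6 m³

A = 906 ha = 9.06 × 10^6 m²
ΔV = Sy × A × Δh = 0.16 × 9.06 × 10^6 m² × 6.1 m = 8.843 × 10^6 m³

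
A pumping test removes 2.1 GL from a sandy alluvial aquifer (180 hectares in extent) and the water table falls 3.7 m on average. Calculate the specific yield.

Sy ≈ 0.32

A = 180 hectares = 1.8 × 10^6 m²
ΔV = 2.1 GL = 2.1 × 10^6 m³
Sy = ΔV / (A × Δh) = 2.1 × 10^6 m³ / (1.8 × 10^6 m² × 3.7 m) = 0.3153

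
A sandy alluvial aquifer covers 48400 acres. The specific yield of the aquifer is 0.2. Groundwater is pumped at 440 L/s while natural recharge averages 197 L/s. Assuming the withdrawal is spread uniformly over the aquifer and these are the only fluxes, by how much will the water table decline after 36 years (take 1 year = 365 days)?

Δh ≈ 7.04 m

A = 48400 acres = 1.959 × 10^8 m²
Net abstraction = 440 − 197 = 243 L/s
Q_net = 243 L/s = 21000 m³/d
t = 36 years = 13140 d
ΔV = Q × t = 21000 m³/d × 13140 d = 2.759 × 10^8 m³
Δh = ΔV / (Sy × A) = 2.759 × 10^8 / (0.2 × 1.959 × 10^8) = 7.042 m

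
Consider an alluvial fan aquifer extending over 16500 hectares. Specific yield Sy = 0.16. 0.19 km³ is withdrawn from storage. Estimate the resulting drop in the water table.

Δh ≈ 7.2 m

A = 16500 hectares = 1.65 × 10^8 m²
ΔV = 0.19 km³ = 1.9 × 10^8 m³
Δh = ΔV / (Sy × A) = 1.9 × 10^8 m³ / (0.16 × 1.65 × 10^8 m²) = 7.197 m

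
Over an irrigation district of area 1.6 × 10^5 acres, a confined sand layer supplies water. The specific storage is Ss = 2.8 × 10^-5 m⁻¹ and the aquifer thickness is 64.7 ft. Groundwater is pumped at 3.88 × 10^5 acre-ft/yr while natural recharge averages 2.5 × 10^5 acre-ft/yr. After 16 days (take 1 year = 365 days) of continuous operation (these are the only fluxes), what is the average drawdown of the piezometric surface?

Δh ≈ 20.9 m

b = 64.7 ft = 19.72 m
S = Ss × b = 2.8 × 10^-5 m⁻¹ × 19.72 m = 5.522 × 10^-4
A = 1.6 × 10^5 acres = 6.475 × 10^8 m²
Net abstraction = 3.88 × 10^5 − 2.5 × 10^5 = 1.38 × 10^5 acre-ft/yr
Q_net = 1.38 × 10^5 acre-ft/yr = 4.664 × 10^5 m³/d
ΔV = Q × t = 4.664 × 10^5 m³/d × 16 d = 7.462 × 10^6 m³
Δh = ΔV / (S × A) = 7.462 × 10^6 / (5.522 × 10^-4 × 6.475 × 10^8) = 20.87 m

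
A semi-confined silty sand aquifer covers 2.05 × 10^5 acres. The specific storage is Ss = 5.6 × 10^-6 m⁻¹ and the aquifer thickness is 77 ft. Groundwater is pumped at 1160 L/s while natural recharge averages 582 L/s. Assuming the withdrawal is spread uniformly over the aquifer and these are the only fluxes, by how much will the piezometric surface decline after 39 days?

Δh ≈ 17.9 m

b = 77 ft = 23.47 m
S = Ss × b = 5.6 × 10^-6 m⁻¹ × 23.47 m = 1.314 × 10^-4
A = 2.05 × 10^5 acres = 8.296 × 10^8 m²
Net abstraction = 1160 − 582 = 578 L/s
Q_net = 578 L/s = 49940 m³/d
ΔV = Q × t = 49940 m³/d × 39 d = 1.948 × 10^6 m³
Δh = ΔV / (S × A) = 1.948 × 10^6 / (1.314 × 10^-4 × 8.296 × 10^8) = 17.86 m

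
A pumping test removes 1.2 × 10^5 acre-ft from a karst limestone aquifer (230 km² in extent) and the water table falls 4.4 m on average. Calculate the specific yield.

A = 230 km² = 2.3 × 10^8 m²
ΔV = 1.2 × 10^5 acre-ft = 1.48 × 10^8 m³
Sy = ΔV / (A × Δh) = 1.48 × 10^8 m³ / (2.3 × 10^8 m² × 4.4 m) = 0.1463

Sy ≈ 0.15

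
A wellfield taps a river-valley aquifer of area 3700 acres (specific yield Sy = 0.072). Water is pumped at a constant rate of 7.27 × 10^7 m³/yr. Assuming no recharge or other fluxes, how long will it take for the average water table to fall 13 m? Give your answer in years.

t ≈ 0.193 years

A = 3700 acres = 1.497 × 10^7 m²
ΔV = Sy × A × Δh = 0.072 × 1.497 × 10^7 × 13 = 1.402 × 10^7 m³
Q = 7.27 × 10^7 m³/yr = 1.992 × 10^5 m³/d
t = ΔV / Q = 1.402 × 10^7 m³ / 1.992 × 10^5 m³/d = 70.36 d
t = 70.36 d ≈ 0.1928 years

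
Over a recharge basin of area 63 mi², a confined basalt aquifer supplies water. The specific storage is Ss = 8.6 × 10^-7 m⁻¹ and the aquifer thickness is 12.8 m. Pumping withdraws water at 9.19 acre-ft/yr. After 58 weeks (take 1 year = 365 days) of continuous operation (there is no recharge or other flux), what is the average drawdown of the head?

Δh ≈ 7.02 m

S = Ss × b = 8.6 × 10^-7 m⁻¹ × 12.8 m = 1.101 × 10^-5
A = 63 mi² = 1.632 × 10^8 m²
Q = 9.19 acre-ft/yr = 31.06 m³/d
t = 58 weeks = 406 d
ΔV = Q × t = 31.06 m³/d × 406 d = 12610 m³
Δh = ΔV / (S × A) = 12610 / (1.101 × 10^-5 × 1.632 × 10^8) = 7.02 m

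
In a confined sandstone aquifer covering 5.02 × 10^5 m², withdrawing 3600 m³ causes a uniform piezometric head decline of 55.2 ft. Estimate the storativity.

Δh = 55.2 ft = 16.82 m
S = ΔV / (A × Δh) = 3600 m³ / (5.02 × 10^5 m² × 16.82 m) = 4.262 × 10^-4

S ≈ 4.3 × 10^-4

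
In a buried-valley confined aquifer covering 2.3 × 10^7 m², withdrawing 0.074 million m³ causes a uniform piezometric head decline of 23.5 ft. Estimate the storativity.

S ≈ 4.5 × 10^-4

Δh = 23.5 ft = 7.163 m
ΔV = 0.074 million m³ = 74000 m³
S = ΔV / (A × Δh) = 74000 m³ / (2.3 × 10^7 m² × 7.163 m) = 4.492 × 10^-4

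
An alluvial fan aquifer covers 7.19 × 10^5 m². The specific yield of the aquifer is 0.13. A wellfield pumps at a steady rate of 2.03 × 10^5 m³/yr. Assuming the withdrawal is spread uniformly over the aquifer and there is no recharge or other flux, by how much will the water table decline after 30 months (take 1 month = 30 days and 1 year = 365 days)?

Δh ≈ 5.36 m

Q = 2.03 × 10^5 m³/yr = 556.2 m³/d
t = 30 months = 900 d
ΔV = Q × t = 556.2 m³/d × 900 d = 5.005 × 10^5 m³
Δh = ΔV / (Sy × A) = 5.005 × 10^5 / (0.13 × 7.19 × 10^5) = 5.355 m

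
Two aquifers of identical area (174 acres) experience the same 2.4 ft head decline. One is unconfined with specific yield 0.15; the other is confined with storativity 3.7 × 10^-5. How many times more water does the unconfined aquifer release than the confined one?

ΔV_u / ΔV_c ≈ 4050

A = 174 acres = 7.042 × 10^5 m²
Δh = 2.4 ft = 0.7315 m
Unconfined: ΔV_u = Sy × A × Δh = 0.15 × 7.042 × 10^5 × 0.7315 = 77270 m³
Confined: ΔV_c = S × A × Δh = 3.7 × 10^-5 × 7.042 × 10^5 × 0.7315 = 19.06 m³
Ratio = ΔV_u / ΔV_c = Sy / S = 0.15 / 3.7 × 10^-5 = 4054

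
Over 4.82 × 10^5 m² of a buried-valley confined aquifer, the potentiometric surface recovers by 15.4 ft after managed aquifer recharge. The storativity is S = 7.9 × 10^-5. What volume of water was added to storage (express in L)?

ΔV ≈ 1.79 × 10^5 L

Δh = 15.4 ft = 4.694 m
ΔV = S × A × Δh = 7.9 × 10^-5 × 4.82 × 10^5 m² × 4.694 m = 178.7 m³
ΔV = 178.7 m³ = 1.787 × 10^5 L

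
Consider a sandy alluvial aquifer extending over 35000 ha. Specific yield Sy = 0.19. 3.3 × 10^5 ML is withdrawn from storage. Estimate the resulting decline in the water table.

A = 35000 ha = 3.5 × 10^8 m²
ΔV = 3.3 × 10^5 ML = 3.3 × 10^8 m³
Δh = ΔV / (Sy × A) = 3.3 × 10^8 m³ / (0.19 × 3.5 × 10^8 m²) = 4.962 m

Δh ≈ 4.96 m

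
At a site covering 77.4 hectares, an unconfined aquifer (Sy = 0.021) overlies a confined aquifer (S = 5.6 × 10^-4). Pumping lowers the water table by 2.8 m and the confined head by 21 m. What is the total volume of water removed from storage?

A = 77.4 hectares = 7.74 × 10^5 m²
Unconfined: ΔV_u = Sy × A × Δh_u = 0.021 × 7.74 × 10^5 × 2.8 = 45510 m³
Confined: ΔV_c = S × A × Δh_c = 5.6 × 10^-4 × 7.74 × 10^5 × 21 = 9102 m³
Total ΔV = 45510 + 9102 = 54610 m³

ΔV ≈ 54600 m³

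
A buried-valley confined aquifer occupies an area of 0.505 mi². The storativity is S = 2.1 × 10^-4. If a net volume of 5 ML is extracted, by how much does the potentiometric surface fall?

Δh ≈ 18.2 m

A = 0.505 mi² = 1.308 × 10^6 m²
ΔV = 5 ML = 5000 m³
Δh = ΔV / (S × A) = 5000 m³ / (2.1 × 10^-4 × 1.308 × 10^6 m²) = 18.2 m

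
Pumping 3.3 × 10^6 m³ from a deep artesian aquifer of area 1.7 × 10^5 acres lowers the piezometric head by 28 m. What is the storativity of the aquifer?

A = 1.7 × 10^5 acres = 6.88 × 10^8 m²
S = ΔV / (A × Δh) = 3.3 × 10^6 m³ / (6.88 × 10^8 m² × 28 m) = 1.713 × 10^-4

S ≈ 1.7 × 10^-4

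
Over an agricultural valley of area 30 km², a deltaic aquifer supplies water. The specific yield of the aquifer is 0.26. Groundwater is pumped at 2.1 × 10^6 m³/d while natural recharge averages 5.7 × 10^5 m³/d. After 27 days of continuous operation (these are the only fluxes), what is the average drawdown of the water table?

A = 30 km² = 3 × 10^7 m²
Net abstraction = 2.1 × 10^6 − 5.7 × 10^5 = 1.53 × 10^6 m³/d
ΔV = Q × t = 1.53 × 10^6 m³/d × 27 d = 4.131 × 10^7 m³
Δh = ΔV / (Sy × A) = 4.131 × 10^7 / (0.26 × 3 × 10^7) = 5.296 m

Δh ≈ 5.3 m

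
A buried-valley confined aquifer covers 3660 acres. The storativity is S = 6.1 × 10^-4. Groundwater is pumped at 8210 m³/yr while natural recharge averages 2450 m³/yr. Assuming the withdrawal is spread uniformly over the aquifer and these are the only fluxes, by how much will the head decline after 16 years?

A = 3660 acres = 1.481 × 10^7 m²
Net abstraction = 8210 − 2450 = 5760 m³/yr
Q_net = 5760 m³/yr = 15.78 m³/d
t = 16 years = 5840 d
ΔV = Q × t = 15.78 m³/d × 5840 d = 92160 m³
Δh = ΔV / (S × A) = 92160 / (6.1 × 10^-4 × 1.481 × 10^7) = 10.2 m

Δh ≈ 10.2 m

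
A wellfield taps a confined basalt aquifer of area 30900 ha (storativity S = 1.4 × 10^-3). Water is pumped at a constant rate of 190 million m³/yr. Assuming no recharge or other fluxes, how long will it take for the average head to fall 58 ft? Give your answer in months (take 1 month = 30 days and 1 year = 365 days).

A = 30900 ha = 3.09 × 10^8 m²
Δh = 58 ft = 17.68 m
ΔV = S × A × Δh = 0.0014 × 3.09 × 10^8 × 17.68 = 7.648 × 10^6 m³
Q = 190 million m³/yr = 5.205 × 10^5 m³/d
t = ΔV / Q = 7.648 × 10^6 m³ / 5.205 × 10^5 m³/d = 14.69 d
t = 14.69 d ≈ 0.4897 months

t ≈ 0.49 months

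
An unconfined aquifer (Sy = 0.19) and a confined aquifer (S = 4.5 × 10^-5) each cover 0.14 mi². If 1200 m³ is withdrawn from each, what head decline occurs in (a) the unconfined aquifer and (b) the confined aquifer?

A = 0.14 mi² = 3.626 × 10^5 m²
Unconfined: Δh_u = ΔV/(Sy·A) = 1200/(0.19 × 3.626 × 10^5) = 0.01742 m
Confined: Δh_c = ΔV/(S·A) = 1200/(4.5 × 10^-5 × 3.626 × 10^5) = 73.54 m

Δh_u ≈ 0.0174 m; Δh_c ≈ 73.5 m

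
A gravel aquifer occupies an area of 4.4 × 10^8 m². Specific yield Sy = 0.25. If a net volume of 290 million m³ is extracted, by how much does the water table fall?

Δh ≈ 2.64 m

ΔV = 290 million m³ = 2.9 × 10^8 m³
Δh = ΔV / (Sy × A) = 2.9 × 10^8 m³ / (0.25 × 4.4 × 10^8 m²) = 2.636 m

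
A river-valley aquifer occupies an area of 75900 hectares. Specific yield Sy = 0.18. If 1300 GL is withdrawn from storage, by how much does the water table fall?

Δh ≈ 9.52 m

A = 75900 hectares = 7.59 × 10^8 m²
ΔV = 1300 GL = 1.3 × 10^9 m³
Δh = ΔV / (Sy × A) = 1.3 × 10^9 m³ / (0.18 × 7.59 × 10^8 m²) = 9.515 m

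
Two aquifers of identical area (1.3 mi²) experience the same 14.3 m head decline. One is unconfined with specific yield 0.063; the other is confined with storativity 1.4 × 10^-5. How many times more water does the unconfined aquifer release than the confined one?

ΔV_u / ΔV_c ≈ 4500

A = 1.3 mi² = 3.367 × 10^6 m²
Unconfined: ΔV_u = Sy × A × Δh = 0.063 × 3.367 × 10^6 × 14.3 = 3.033 × 10^6 m³
Confined: ΔV_c = S × A × Δh = 1.4 × 10^-5 × 3.367 × 10^6 × 14.3 = 674.1 m³
Ratio = ΔV_u / ΔV_c = Sy / S = 0.063 / 1.4 × 10^-5 = 4500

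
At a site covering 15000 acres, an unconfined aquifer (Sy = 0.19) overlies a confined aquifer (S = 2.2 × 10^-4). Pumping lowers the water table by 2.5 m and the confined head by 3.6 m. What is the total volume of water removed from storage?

A = 15000 acres = 6.07 × 10^7 m²
Unconfined: ΔV_u = Sy × A × Δh_u = 0.19 × 6.07 × 10^7 × 2.5 = 2.883 × 10^7 m³
Confined: ΔV_c = S × A × Δh_c = 2.2 × 10^-4 × 6.07 × 10^7 × 3.6 = 48080 m³
Total ΔV = 2.883 × 10^7 + 48080 = 2.888 × 10^7 m³

ΔV ≈ 2.89 × 10^7 m³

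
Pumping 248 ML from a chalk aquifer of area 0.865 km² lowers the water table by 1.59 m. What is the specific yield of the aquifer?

Sy ≈ 0.18

A = 0.865 km² = 8.65 × 10^5 m²
ΔV = 248 ML = 2.48 × 10^5 m³
Sy = ΔV / (A × Δh) = 2.48 × 10^5 m³ / (8.65 × 10^5 m² × 1.59 m) = 0.1803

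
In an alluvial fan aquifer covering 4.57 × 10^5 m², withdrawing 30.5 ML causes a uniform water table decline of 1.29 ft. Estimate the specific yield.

Sy ≈ 0.17

Δh = 1.29 ft = 0.3932 m
ΔV = 30.5 ML = 30500 m³
Sy = ΔV / (A × Δh) = 30500 m³ / (4.57 × 10^5 m² × 0.3932 m) = 0.1697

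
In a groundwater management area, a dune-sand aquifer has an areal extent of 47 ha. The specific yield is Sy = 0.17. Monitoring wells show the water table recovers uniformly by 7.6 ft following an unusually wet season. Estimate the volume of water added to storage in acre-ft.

ΔV ≈ 150 acre-ft

A = 47 ha = 4.7 × 10^5 m²
Δh = 7.6 ft = 2.316 m
ΔV = Sy × A × Δh = 0.17 × 4.7 × 10^5 m² × 2.316 m = 1.851 × 10^5 m³
ΔV = 1.851 × 10^5 m³ = 150.1 acre-ft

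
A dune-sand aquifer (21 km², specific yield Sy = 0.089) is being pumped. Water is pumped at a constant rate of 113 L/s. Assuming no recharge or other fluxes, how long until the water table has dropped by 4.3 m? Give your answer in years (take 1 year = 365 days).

A = 21 km² = 2.1 × 10^7 m²
ΔV = Sy × A × Δh = 0.089 × 2.1 × 10^7 × 4.3 = 8.037 × 10^6 m³
Q = 113 L/s = 9763 m³/d
t = ΔV / Q = 8.037 × 10^6 m³ / 9763 m³/d = 823.2 d
t = 823.2 d ≈ 2.255 years

t ≈ 2.26 years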